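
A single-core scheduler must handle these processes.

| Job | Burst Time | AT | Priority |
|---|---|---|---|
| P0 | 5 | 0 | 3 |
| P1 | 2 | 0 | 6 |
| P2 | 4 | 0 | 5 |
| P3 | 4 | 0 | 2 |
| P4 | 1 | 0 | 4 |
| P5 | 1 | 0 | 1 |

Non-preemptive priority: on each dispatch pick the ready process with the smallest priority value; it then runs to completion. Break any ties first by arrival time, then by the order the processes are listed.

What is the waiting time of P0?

5

Gantt: | P5 0-1 | P3 1-5 | P0 5-10 | P4 10-11 | P2 11-15 | P1 15-17 |
Completion: P0=10  P1=17  P2=15  P3=5  P4=11  P5=1
Turnaround (C−A): P0=10  P1=17  P2=15  P3=5  P4=11  P5=1
Waiting(P0) = turnaround − burst = 10 − 5 = 5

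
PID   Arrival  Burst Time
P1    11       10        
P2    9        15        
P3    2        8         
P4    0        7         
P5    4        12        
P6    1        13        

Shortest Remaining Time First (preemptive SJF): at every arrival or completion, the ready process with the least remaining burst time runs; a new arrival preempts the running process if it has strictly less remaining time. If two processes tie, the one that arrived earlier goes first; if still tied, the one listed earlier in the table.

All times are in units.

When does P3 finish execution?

Gantt: | P4 0-7 | P3 7-15 | P1 15-25 | P5 25-37 | P6 37-50 | P2 50-65 |
Completion: P1=25  P2=65  P3=15  P4=7  P5=37  P6=50

15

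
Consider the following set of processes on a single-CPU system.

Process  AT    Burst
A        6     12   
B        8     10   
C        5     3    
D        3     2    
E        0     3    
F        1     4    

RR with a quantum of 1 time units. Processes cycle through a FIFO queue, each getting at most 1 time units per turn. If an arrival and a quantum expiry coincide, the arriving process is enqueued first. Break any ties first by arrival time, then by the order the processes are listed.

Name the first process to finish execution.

E

Schedule: | E 0-1 | F 1-2 | E 2-3 | F 3-4 | D 4-5 | E 5-6 | F 6-7 | C 7-8 | D 8-9 | A 9-10 | F 10-11 | B 11-12 | C 12-13 | A 13-14 | B 14-15 | C 15-16 | A 16-17 | B 17-18 | A 18-19 | B 19-20 | A 20-21 | B 21-22 | A 22-23 | B 23-24 | A 24-25 | B 25-26 | A 26-27 | B 27-28 | A 28-29 | B 29-30 | A 30-31 | B 31-32 | A 32-34 |
Completion: A=34  B=32  C=16  D=9  E=6  F=11
Finish order: E → D → F → C → B → A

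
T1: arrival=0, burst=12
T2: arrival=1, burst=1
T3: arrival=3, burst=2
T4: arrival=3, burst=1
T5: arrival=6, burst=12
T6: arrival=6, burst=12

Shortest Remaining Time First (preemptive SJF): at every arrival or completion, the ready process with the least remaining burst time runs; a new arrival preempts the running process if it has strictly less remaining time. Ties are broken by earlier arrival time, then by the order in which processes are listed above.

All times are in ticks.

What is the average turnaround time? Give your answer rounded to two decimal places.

12.83

Gantt: | T1 0-1 | T2 1-2 | T1 2-3 | T4 3-4 | T3 4-6 | T1 6-16 | T5 16-28 | T6 28-40 |
Completion: T1=16  T2=2  T3=6  T4=4  T5=28  T6=40
Turnaround times: T1=16, T2=1, T3=3, T4=1, T5=22, T6=34
Average turnaround = (16+1+3+1+22+34) / 6 = 77/6 = 12.83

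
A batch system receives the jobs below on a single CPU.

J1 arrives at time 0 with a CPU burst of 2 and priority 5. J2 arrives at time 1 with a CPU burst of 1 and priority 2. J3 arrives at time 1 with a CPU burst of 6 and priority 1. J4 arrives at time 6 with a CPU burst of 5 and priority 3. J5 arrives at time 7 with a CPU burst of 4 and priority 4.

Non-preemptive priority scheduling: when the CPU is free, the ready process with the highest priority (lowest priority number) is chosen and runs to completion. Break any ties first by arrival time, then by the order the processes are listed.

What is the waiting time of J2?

Schedule: | J1 0-2 | J3 2-8 | J2 8-9 | J4 9-14 | J5 14-18 |
Completion: J1=2  J2=9  J3=8  J4=14  J5=18
Waiting(J2) = turnaround − burst = 8 − 1 = 7

7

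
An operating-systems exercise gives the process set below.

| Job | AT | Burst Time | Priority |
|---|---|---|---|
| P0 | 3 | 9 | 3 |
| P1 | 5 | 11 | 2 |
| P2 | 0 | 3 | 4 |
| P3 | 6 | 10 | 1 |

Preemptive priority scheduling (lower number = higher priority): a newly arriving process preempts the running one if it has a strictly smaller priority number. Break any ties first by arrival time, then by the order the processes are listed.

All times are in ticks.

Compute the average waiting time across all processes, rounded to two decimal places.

Gantt: | P2 0-3 | P0 3-5 | P1 5-6 | P3 6-16 | P1 16-26 | P0 26-33 |
Completion: P0=33  P1=26  P2=3  P3=16
Waiting times: P0=21, P1=10, P2=0, P3=0
Average waiting = (21+10+0+0) / 4 = 31/4 = 7.75

7.75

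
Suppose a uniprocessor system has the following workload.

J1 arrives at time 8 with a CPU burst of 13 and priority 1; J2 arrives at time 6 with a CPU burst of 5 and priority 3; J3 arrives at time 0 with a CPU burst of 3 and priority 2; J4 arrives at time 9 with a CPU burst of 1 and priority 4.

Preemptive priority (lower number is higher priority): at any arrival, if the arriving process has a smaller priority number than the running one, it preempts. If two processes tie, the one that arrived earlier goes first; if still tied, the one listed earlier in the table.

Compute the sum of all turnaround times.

50

Timeline: | J3 0-3 | idle 3-6 | J2 6-8 | J1 8-21 | J2 21-24 | J4 24-25 |
Completion: J1=21  J2=24  J3=3  J4=25
Turnaround = completion − arrival: J1=13, J2=18, J3=3, J4=16
Total turnaround = 13 + 18 + 3 + 16 = 50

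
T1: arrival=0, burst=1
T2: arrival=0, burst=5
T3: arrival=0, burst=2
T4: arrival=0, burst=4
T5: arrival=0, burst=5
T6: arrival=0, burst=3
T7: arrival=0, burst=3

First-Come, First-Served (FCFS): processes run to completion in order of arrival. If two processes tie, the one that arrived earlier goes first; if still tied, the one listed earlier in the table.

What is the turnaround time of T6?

Schedule: | T1 0-1 | T2 1-6 | T3 6-8 | T4 8-12 | T5 12-17 | T6 17-20 | T7 20-23 |
Completion: T1=1  T2=6  T3=8  T4=12  T5=17  T6=20  T7=23
Turnaround(T6) = completion − arrival = 20 − 0 = 20

20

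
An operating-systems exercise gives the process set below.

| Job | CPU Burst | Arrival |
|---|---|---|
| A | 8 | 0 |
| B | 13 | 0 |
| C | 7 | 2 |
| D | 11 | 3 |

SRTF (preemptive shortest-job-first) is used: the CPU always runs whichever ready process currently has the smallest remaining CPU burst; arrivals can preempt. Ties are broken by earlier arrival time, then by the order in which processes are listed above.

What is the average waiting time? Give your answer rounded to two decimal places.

Timeline: | A 0-8 | C 8-15 | D 15-26 | B 26-39 |
Completion: A=8  B=39  C=15  D=26
Turnaround (C−A): A=8  B=39  C=13  D=23
Waiting times: A=0, B=26, C=6, D=12
Average waiting = (0+26+6+12) / 4 = 44/4 = 11.00

11.00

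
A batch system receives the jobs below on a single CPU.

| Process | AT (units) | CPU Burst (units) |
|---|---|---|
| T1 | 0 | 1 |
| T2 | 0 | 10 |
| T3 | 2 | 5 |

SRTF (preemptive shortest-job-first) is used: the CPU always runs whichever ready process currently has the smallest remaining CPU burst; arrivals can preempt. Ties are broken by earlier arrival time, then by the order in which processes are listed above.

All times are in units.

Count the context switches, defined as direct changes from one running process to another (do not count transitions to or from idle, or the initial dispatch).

3

Schedule: | T1 0-1 | T2 1-2 | T3 2-7 | T2 7-16 |
Completion: T1=1  T2=16  T3=7
Turnaround (C−A): T1=1  T2=16  T3=5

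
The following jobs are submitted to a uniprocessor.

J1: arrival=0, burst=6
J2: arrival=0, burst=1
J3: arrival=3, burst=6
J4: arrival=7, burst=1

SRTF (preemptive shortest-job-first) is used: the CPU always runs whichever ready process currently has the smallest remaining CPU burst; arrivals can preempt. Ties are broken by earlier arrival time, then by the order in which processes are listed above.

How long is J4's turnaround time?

Schedule: | J2 0-1 | J1 1-7 | J4 7-8 | J3 8-14 |
Completion: J1=7  J2=1  J3=14  J4=8
Turnaround (C−A): J1=7  J2=1  J3=11  J4=1
Turnaround(J4) = completion − arrival = 8 − 7 = 1

1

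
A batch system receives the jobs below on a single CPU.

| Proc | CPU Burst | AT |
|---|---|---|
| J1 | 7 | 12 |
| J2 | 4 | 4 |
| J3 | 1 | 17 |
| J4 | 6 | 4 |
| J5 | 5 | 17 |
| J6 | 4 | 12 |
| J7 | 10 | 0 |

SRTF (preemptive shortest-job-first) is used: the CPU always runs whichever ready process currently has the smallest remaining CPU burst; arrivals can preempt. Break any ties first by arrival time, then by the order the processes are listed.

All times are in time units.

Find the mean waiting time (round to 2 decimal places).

6.71

Schedule: | J7 0-4 | J2 4-8 | J7 8-14 | J6 14-18 | J3 18-19 | J5 19-24 | J4 24-30 | J1 30-37 |
Completion: J1=37  J2=8  J3=19  J4=30  J5=24  J6=18  J7=14
Turnaround (C−A): J1=25  J2=4  J3=2  J4=26  J5=7  J6=6  J7=14
Waiting times: J1=18, J2=0, J3=1, J4=20, J5=2, J6=2, J7=4
Average waiting = (18+0+1+20+2+2+4) / 7 = 47/7 = 6.71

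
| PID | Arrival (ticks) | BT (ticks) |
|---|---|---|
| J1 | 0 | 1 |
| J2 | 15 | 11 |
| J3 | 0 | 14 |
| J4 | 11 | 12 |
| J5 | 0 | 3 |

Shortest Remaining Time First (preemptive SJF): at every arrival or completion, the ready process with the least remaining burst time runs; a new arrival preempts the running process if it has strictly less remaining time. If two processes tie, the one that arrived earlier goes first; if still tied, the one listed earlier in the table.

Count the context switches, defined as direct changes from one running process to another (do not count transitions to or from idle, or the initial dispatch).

Timeline: | J1 0-1 | J5 1-4 | J3 4-18 | J2 18-29 | J4 29-41 |
Completion: J1=1  J2=29  J3=18  J4=41  J5=4
Turnaround (C−A): J1=1  J2=14  J3=18  J4=30  J5=4

4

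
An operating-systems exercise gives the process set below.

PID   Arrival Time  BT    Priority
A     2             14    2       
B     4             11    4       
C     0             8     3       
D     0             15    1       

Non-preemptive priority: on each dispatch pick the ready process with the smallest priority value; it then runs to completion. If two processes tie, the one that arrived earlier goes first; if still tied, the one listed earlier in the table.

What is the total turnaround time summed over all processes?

123

Timeline: | D 0-15 | A 15-29 | C 29-37 | B 37-48 |
Completion: A=29  B=48  C=37  D=15
Turnaround = completion − arrival: A=27, B=44, C=37, D=15
Total turnaround = 27 + 44 + 37 + 15 = 123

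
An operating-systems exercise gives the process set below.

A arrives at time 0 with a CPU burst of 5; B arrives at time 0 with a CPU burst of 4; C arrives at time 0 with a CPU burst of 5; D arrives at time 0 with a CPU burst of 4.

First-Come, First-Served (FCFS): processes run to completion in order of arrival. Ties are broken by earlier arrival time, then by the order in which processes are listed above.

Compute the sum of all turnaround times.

46

Gantt: | A 0-5 | B 5-9 | C 9-14 | D 14-18 |
Completion: A=5  B=9  C=14  D=18
Turnaround = completion − arrival: A=5, B=9, C=14, D=18
Total turnaround = 5 + 9 + 14 + 18 = 46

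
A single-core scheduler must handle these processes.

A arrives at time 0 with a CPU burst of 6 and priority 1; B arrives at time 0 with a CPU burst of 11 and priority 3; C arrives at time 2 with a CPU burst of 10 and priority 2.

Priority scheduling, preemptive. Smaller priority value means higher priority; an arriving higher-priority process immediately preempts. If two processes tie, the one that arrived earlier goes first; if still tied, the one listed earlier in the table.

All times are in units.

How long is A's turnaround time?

Timeline: | A 0-6 | C 6-16 | B 16-27 |
Completion: A=6  B=27  C=16
Turnaround(A) = completion − arrival = 6 − 0 = 6

6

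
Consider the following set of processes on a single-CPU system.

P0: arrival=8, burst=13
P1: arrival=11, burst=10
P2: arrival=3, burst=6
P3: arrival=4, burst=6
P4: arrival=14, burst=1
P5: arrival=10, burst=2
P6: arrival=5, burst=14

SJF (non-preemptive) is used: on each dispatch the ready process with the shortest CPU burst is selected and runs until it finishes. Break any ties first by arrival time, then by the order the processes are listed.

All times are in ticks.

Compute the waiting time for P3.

5

Timeline: | idle 0-3 | P2 3-9 | P3 9-15 | P4 15-16 | P5 16-18 | P1 18-28 | P0 28-41 | P6 41-55 |
Completion: P0=41  P1=28  P2=9  P3=15  P4=16  P5=18  P6=55
Turnaround (C−A): P0=33  P1=17  P2=6  P3=11  P4=2  P5=8  P6=50
Waiting(P3) = turnaround − burst = 11 − 6 = 5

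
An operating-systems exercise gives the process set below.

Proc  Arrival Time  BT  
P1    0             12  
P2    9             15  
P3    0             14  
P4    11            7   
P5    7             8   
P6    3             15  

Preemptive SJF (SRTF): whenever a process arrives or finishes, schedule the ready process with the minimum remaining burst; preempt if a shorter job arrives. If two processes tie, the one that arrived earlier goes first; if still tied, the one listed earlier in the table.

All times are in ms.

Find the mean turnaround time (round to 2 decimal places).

Schedule: | P1 0-12 | P4 12-19 | P5 19-27 | P3 27-41 | P6 41-56 | P2 56-71 |
Completion: P1=12  P2=71  P3=41  P4=19  P5=27  P6=56
Turnaround (C−A): P1=12  P2=62  P3=41  P4=8  P5=20  P6=53
Turnaround times: P1=12, P2=62, P3=41, P4=8, P5=20, P6=53
Average turnaround = (12+62+41+8+20+53) / 6 = 196/6 = 32.67

32.67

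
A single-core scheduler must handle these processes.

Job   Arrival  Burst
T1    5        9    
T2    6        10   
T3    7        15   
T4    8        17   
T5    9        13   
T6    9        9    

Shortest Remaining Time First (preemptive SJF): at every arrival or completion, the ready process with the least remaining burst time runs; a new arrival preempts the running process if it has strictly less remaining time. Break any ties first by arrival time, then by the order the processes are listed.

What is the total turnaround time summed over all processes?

Schedule: | idle 0-5 | T1 5-14 | T6 14-23 | T2 23-33 | T5 33-46 | T3 46-61 | T4 61-78 |
Completion: T1=14  T2=33  T3=61  T4=78  T5=46  T6=23
Turnaround = completion − arrival: T1=9, T2=27, T3=54, T4=70, T5=37, T6=14
Total turnaround = 9 + 27 + 54 + 70 + 37 + 14 = 211

211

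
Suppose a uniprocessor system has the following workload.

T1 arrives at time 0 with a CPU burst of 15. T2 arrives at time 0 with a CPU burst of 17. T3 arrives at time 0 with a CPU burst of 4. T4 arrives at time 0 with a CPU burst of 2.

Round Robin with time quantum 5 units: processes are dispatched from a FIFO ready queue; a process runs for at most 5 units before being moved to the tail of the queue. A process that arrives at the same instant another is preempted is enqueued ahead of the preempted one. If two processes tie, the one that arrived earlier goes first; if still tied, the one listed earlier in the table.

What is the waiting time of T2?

21

Schedule: | T1 0-5 | T2 5-10 | T3 10-14 | T4 14-16 | T1 16-21 | T2 21-26 | T1 26-31 | T2 31-38 |
Completion: T1=31  T2=38  T3=14  T4=16
Turnaround (C−A): T1=31  T2=38  T3=14  T4=16
Waiting(T2) = turnaround − burst = 38 − 17 = 21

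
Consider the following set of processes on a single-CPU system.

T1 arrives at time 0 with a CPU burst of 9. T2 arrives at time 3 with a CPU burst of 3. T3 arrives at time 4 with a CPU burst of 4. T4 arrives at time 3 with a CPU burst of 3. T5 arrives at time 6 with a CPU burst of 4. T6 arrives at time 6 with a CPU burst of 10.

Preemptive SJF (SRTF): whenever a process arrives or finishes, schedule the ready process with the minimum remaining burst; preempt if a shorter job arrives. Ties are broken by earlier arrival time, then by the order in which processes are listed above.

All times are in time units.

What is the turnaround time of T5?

11

Gantt: | T1 0-3 | T2 3-6 | T4 6-9 | T3 9-13 | T5 13-17 | T1 17-23 | T6 23-33 |
Completion: T1=23  T2=6  T3=13  T4=9  T5=17  T6=33
Turnaround (C−A): T1=23  T2=3  T3=9  T4=6  T5=11  T6=27
Turnaround(T5) = completion − arrival = 17 − 6 = 11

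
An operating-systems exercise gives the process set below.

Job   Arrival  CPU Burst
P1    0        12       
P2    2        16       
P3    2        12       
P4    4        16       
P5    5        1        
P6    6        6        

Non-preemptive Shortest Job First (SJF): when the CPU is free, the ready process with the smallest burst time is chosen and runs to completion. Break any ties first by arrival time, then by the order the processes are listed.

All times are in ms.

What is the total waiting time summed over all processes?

Schedule: | P1 0-12 | P5 12-13 | P6 13-19 | P3 19-31 | P2 31-47 | P4 47-63 |
Completion: P1=12  P2=47  P3=31  P4=63  P5=13  P6=19
Waiting = turnaround − burst: P1=0, P2=29, P3=17, P4=43, P5=7, P6=7
Total waiting = 0 + 29 + 17 + 43 + 7 + 7 = 103

103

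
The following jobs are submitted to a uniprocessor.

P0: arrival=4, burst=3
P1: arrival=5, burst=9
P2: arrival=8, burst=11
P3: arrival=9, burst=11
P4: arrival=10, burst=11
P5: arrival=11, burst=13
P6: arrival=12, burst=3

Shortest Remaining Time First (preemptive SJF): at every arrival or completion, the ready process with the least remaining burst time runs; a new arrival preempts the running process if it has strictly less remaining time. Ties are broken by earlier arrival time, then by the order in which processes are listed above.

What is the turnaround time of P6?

Timeline: | idle 0-4 | P0 4-7 | P1 7-12 | P6 12-15 | P1 15-19 | P2 19-30 | P3 30-41 | P4 41-52 | P5 52-65 |
Completion: P0=7  P1=19  P2=30  P3=41  P4=52  P5=65  P6=15
Turnaround(P6) = completion − arrival = 15 − 12 = 3

3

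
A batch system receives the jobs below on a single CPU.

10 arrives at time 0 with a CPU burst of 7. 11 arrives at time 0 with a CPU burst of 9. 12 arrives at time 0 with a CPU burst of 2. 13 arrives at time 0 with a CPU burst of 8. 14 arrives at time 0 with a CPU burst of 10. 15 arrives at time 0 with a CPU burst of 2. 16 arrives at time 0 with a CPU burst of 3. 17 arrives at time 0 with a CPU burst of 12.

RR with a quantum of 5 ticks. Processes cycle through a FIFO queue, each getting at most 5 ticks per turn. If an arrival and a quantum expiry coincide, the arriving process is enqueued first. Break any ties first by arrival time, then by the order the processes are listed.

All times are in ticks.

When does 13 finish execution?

41

Timeline: | 10 0-5 | 11 5-10 | 12 10-12 | 13 12-17 | 14 17-22 | 15 22-24 | 16 24-27 | 17 27-32 | 10 32-34 | 11 34-38 | 13 38-41 | 14 41-46 | 17 46-53 |
Completion: 10=34  11=38  12=12  13=41  14=46  15=24  16=27  17=53
Turnaround (C−A): 10=34  11=38  12=12  13=41  14=46  15=24  16=27  17=53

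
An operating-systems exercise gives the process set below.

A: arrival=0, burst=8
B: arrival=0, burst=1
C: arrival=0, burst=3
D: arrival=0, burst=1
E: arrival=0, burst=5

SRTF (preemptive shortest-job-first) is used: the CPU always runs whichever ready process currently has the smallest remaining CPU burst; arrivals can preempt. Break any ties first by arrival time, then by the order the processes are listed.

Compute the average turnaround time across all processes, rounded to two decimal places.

Gantt: | B 0-1 | D 1-2 | C 2-5 | E 5-10 | A 10-18 |
Completion: A=18  B=1  C=5  D=2  E=10
Turnaround (C−A): A=18  B=1  C=5  D=2  E=10
Turnaround times: A=18, B=1, C=5, D=2, E=10
Average turnaround = (18+1+5+2+10) / 5 = 36/5 = 7.20

7.20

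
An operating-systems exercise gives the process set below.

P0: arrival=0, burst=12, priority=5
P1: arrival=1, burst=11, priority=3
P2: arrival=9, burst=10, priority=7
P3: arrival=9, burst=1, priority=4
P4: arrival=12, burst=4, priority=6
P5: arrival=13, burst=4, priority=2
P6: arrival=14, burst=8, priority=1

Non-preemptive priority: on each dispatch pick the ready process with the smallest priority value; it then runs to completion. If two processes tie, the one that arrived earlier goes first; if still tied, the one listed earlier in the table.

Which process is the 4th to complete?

Gantt: | P0 0-12 | P1 12-23 | P6 23-31 | P5 31-35 | P3 35-36 | P4 36-40 | P2 40-50 |
Completion: P0=12  P1=23  P2=50  P3=36  P4=40  P5=35  P6=31
Finish order: P0 → P1 → P6 → P5 → P3 → P4 → P2

P5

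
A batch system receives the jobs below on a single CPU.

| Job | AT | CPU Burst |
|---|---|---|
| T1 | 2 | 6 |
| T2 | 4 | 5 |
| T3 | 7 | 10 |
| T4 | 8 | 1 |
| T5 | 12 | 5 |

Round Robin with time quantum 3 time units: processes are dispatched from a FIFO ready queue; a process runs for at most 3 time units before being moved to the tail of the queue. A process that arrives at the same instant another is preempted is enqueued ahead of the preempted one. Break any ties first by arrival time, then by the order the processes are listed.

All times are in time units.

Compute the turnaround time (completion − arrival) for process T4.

7

Timeline: | idle 0-2 | T1 2-5 | T2 5-8 | T1 8-11 | T3 11-14 | T4 14-15 | T2 15-17 | T5 17-20 | T3 20-23 | T5 23-25 | T3 25-29 |
Completion: T1=11  T2=17  T3=29  T4=15  T5=25
Turnaround (C−A): T1=9  T2=13  T3=22  T4=7  T5=13
Turnaround(T4) = completion − arrival = 15 − 8 = 7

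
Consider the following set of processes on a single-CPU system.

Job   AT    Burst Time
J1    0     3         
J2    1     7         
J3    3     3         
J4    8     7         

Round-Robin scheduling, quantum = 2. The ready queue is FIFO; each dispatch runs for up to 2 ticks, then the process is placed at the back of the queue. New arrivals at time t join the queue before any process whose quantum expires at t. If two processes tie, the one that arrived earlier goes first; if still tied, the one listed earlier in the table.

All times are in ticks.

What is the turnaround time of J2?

Timeline: | J1 0-2 | J2 2-4 | J1 4-5 | J3 5-7 | J2 7-9 | J3 9-10 | J4 10-12 | J2 12-14 | J4 14-16 | J2 16-17 | J4 17-20 |
Completion: J1=5  J2=17  J3=10  J4=20
Turnaround(J2) = completion − arrival = 17 − 1 = 16

16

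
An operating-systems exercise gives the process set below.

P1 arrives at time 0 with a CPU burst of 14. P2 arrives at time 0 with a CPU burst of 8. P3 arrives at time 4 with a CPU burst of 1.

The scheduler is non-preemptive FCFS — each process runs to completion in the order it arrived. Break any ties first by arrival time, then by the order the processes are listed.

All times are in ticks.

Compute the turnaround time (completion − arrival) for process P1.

Schedule: | P1 0-14 | P2 14-22 | P3 22-23 |
Completion: P1=14  P2=22  P3=23
Turnaround(P1) = completion − arrival = 14 − 0 = 14

14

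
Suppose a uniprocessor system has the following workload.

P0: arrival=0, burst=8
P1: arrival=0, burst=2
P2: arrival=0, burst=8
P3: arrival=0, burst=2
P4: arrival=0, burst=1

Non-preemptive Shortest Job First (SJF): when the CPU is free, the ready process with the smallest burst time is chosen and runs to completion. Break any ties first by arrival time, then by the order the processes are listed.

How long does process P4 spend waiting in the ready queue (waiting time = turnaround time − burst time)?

0

Timeline: | P4 0-1 | P1 1-3 | P3 3-5 | P0 5-13 | P2 13-21 |
Completion: P0=13  P1=3  P2=21  P3=5  P4=1
Waiting(P4) = turnaround − burst = 1 − 1 = 0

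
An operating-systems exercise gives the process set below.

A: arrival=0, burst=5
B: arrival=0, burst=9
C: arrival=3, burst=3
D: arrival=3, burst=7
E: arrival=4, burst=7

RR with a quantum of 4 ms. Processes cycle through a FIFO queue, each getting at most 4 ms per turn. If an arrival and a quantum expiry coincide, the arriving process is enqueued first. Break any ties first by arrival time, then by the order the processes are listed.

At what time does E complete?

30

Schedule: | A 0-4 | B 4-8 | C 8-11 | D 11-15 | E 15-19 | A 19-20 | B 20-24 | D 24-27 | E 27-30 | B 30-31 |
Completion: A=20  B=31  C=11  D=27  E=30
Turnaround (C−A): A=20  B=31  C=8  D=24  E=26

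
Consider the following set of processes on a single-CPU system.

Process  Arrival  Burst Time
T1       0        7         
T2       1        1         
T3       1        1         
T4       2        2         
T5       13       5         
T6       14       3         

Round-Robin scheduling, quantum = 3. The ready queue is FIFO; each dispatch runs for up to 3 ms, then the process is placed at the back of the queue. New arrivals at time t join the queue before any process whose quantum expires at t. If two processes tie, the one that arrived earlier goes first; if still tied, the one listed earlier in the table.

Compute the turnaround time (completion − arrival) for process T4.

5

Timeline: | T1 0-3 | T2 3-4 | T3 4-5 | T4 5-7 | T1 7-11 | idle 11-13 | T5 13-16 | T6 16-19 | T5 19-21 |
Completion: T1=11  T2=4  T3=5  T4=7  T5=21  T6=19
Turnaround (C−A): T1=11  T2=3  T3=4  T4=5  T5=8  T6=5
Turnaround(T4) = completion − arrival = 7 − 2 = 5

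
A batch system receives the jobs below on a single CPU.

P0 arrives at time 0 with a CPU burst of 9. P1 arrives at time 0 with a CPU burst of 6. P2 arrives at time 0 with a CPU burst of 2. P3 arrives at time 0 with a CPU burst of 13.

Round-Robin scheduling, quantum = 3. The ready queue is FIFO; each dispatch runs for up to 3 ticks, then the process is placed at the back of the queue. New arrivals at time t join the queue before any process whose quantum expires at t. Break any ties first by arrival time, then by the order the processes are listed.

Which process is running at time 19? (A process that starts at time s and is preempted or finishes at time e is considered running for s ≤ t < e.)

P3

Schedule: | P0 0-3 | P1 3-6 | P2 6-8 | P3 8-11 | P0 11-14 | P1 14-17 | P3 17-20 | P0 20-23 | P3 23-30 |
Completion: P0=23  P1=17  P2=8  P3=30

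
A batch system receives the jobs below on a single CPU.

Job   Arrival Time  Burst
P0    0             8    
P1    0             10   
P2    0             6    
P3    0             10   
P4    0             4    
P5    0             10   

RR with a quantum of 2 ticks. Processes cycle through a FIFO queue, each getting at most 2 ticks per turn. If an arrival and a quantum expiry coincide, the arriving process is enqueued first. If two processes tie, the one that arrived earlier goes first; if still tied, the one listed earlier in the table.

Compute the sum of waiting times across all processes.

178

Schedule: | P0 0-2 | P1 2-4 | P2 4-6 | P3 6-8 | P4 8-10 | P5 10-12 | P0 12-14 | P1 14-16 | P2 16-18 | P3 18-20 | P4 20-22 | P5 22-24 | P0 24-26 | P1 26-28 | P2 28-30 | P3 30-32 | P5 32-34 | P0 34-36 | P1 36-38 | P3 38-40 | P5 40-42 | P1 42-44 | P3 44-46 | P5 46-48 |
Completion: P0=36  P1=44  P2=30  P3=46  P4=22  P5=48
Waiting = turnaround − burst: P0=28, P1=34, P2=24, P3=36, P4=18, P5=38
Total waiting = 28 + 34 + 24 + 36 + 18 + 38 = 178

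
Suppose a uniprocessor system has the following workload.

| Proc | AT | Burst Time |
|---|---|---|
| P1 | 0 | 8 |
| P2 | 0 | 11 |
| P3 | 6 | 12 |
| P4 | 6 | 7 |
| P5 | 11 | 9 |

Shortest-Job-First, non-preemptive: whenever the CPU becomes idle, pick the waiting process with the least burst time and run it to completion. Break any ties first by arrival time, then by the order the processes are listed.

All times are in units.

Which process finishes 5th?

P3

Timeline: | P1 0-8 | P4 8-15 | P5 15-24 | P2 24-35 | P3 35-47 |
Completion: P1=8  P2=35  P3=47  P4=15  P5=24
Turnaround (C−A): P1=8  P2=35  P3=41  P4=9  P5=13
Finish order: P1 → P4 → P5 → P2 → P3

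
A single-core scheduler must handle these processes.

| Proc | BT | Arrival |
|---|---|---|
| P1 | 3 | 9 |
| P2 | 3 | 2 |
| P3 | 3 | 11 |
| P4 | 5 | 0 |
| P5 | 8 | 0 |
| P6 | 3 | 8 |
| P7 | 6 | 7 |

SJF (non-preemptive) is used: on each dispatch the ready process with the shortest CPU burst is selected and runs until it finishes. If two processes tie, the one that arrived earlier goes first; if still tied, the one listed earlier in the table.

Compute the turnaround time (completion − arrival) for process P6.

Schedule: | P4 0-5 | P2 5-8 | P6 8-11 | P1 11-14 | P3 14-17 | P7 17-23 | P5 23-31 |
Completion: P1=14  P2=8  P3=17  P4=5  P5=31  P6=11  P7=23
Turnaround (C−A): P1=5  P2=6  P3=6  P4=5  P5=31  P6=3  P7=16
Turnaround(P6) = completion − arrival = 11 − 8 = 3

3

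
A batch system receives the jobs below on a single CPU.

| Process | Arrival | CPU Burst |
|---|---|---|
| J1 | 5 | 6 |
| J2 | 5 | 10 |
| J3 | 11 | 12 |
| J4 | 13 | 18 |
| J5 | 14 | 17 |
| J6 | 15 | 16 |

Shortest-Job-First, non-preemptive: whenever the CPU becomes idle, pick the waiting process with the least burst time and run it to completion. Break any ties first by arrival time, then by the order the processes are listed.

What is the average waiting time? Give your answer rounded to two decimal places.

Timeline: | idle 0-5 | J1 5-11 | J2 11-21 | J3 21-33 | J6 33-49 | J5 49-66 | J4 66-84 |
Completion: J1=11  J2=21  J3=33  J4=84  J5=66  J6=49
Waiting times: J1=0, J2=6, J3=10, J4=53, J5=35, J6=18
Average waiting = (0+6+10+53+35+18) / 6 = 122/6 = 20.33

20.33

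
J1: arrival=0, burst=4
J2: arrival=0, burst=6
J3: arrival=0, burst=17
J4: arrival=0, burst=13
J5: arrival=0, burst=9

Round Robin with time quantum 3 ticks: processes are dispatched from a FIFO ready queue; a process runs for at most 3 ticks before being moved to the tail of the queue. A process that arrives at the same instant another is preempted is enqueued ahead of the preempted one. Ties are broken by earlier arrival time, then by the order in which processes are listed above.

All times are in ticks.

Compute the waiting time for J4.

34

Gantt: | J1 0-3 | J2 3-6 | J3 6-9 | J4 9-12 | J5 12-15 | J1 15-16 | J2 16-19 | J3 19-22 | J4 22-25 | J5 25-28 | J3 28-31 | J4 31-34 | J5 34-37 | J3 37-40 | J4 40-43 | J3 43-46 | J4 46-47 | J3 47-49 |
Completion: J1=16  J2=19  J3=49  J4=47  J5=37
Waiting(J4) = turnaround − burst = 47 − 13 = 34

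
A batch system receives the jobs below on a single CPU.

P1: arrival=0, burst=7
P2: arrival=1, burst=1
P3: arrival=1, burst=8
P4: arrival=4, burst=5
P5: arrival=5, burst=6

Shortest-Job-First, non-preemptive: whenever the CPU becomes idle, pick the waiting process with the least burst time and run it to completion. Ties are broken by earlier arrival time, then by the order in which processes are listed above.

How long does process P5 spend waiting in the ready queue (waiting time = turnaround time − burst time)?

Timeline: | P1 0-7 | P2 7-8 | P4 8-13 | P5 13-19 | P3 19-27 |
Completion: P1=7  P2=8  P3=27  P4=13  P5=19
Turnaround (C−A): P1=7  P2=7  P3=26  P4=9  P5=14
Waiting(P5) = turnaround − burst = 14 − 6 = 8

8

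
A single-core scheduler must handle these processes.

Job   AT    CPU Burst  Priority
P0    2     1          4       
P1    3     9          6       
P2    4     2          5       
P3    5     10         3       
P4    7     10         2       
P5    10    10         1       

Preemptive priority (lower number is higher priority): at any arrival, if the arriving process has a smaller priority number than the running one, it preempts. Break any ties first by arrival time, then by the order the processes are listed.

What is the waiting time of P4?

Gantt: | idle 0-2 | P0 2-3 | P1 3-4 | P2 4-5 | P3 5-7 | P4 7-10 | P5 10-20 | P4 20-27 | P3 27-35 | P2 35-36 | P1 36-44 |
Completion: P0=3  P1=44  P2=36  P3=35  P4=27  P5=20
Waiting(P4) = turnaround − burst = 20 − 10 = 10

10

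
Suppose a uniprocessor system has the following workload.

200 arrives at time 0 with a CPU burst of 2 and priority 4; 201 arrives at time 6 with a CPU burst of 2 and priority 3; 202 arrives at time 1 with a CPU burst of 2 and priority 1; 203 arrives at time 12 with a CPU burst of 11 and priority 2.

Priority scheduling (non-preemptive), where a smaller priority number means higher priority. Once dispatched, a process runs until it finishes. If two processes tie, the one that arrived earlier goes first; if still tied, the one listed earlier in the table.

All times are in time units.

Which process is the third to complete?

201

Schedule: | 200 0-2 | 202 2-4 | idle 4-6 | 201 6-8 | idle 8-12 | 203 12-23 |
Completion: 200=2  201=8  202=4  203=23
Turnaround (C−A): 200=2  201=2  202=3  203=11
Finish order: 200 → 202 → 201 → 203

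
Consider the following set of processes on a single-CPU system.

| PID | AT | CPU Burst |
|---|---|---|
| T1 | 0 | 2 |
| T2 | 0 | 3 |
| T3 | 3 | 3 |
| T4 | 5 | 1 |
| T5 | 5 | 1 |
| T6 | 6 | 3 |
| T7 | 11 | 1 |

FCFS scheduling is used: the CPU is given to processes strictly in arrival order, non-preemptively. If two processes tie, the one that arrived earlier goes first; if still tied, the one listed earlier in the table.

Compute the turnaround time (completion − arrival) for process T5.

5

Schedule: | T1 0-2 | T2 2-5 | T3 5-8 | T4 8-9 | T5 9-10 | T6 10-13 | T7 13-14 |
Completion: T1=2  T2=5  T3=8  T4=9  T5=10  T6=13  T7=14
Turnaround(T5) = completion − arrival = 10 − 5 = 5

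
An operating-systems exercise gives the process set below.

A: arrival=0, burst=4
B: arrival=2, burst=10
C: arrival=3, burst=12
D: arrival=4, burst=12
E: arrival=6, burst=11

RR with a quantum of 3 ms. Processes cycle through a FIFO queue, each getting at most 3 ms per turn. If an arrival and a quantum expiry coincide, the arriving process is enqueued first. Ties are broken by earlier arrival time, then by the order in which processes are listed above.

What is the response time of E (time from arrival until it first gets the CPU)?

Timeline: | A 0-3 | B 3-6 | C 6-9 | A 9-10 | D 10-13 | E 13-16 | B 16-19 | C 19-22 | D 22-25 | E 25-28 | B 28-31 | C 31-34 | D 34-37 | E 37-40 | B 40-41 | C 41-44 | D 44-47 | E 47-49 |
Completion: A=10  B=41  C=44  D=47  E=49
Turnaround (C−A): A=10  B=39  C=41  D=43  E=43
Response(E) = first start − arrival = 13 − 6 = 7

7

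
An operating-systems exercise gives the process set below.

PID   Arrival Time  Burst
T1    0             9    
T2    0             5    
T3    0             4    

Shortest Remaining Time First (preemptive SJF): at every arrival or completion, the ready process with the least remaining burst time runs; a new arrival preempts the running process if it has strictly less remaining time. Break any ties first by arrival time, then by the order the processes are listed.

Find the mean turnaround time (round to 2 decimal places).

10.33

Gantt: | T3 0-4 | T2 4-9 | T1 9-18 |
Completion: T1=18  T2=9  T3=4
Turnaround times: T1=18, T2=9, T3=4
Average turnaround = (18+9+4) / 3 = 31/3 = 10.33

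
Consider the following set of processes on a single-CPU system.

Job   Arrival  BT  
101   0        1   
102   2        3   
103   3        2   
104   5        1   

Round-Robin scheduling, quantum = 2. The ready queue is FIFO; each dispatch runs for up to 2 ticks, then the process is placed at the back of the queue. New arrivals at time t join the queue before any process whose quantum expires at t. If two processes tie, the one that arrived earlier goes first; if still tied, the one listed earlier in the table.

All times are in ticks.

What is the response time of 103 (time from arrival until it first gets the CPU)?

1

Timeline: | 101 0-1 | idle 1-2 | 102 2-4 | 103 4-6 | 102 6-7 | 104 7-8 |
Completion: 101=1  102=7  103=6  104=8
Turnaround (C−A): 101=1  102=5  103=3  104=3
Response(103) = first start − arrival = 4 − 3 = 1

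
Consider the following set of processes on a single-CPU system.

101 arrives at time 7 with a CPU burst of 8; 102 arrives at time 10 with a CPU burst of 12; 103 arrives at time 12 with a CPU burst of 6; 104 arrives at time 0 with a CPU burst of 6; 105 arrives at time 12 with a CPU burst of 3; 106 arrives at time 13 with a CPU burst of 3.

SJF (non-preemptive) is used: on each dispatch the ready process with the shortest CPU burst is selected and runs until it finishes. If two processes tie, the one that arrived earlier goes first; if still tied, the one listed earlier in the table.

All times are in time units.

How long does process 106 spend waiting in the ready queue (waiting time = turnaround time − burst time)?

Timeline: | 104 0-6 | idle 6-7 | 101 7-15 | 105 15-18 | 106 18-21 | 103 21-27 | 102 27-39 |
Completion: 101=15  102=39  103=27  104=6  105=18  106=21
Turnaround (C−A): 101=8  102=29  103=15  104=6  105=6  106=8
Waiting(106) = turnaround − burst = 8 − 3 = 5

5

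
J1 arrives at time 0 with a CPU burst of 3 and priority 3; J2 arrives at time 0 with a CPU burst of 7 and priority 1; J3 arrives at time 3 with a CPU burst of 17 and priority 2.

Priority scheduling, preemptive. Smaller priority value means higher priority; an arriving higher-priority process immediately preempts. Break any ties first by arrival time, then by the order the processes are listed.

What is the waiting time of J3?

Schedule: | J2 0-7 | J3 7-24 | J1 24-27 |
Completion: J1=27  J2=7  J3=24
Turnaround (C−A): J1=27  J2=7  J3=21
Waiting(J3) = turnaround − burst = 21 − 17 = 4

4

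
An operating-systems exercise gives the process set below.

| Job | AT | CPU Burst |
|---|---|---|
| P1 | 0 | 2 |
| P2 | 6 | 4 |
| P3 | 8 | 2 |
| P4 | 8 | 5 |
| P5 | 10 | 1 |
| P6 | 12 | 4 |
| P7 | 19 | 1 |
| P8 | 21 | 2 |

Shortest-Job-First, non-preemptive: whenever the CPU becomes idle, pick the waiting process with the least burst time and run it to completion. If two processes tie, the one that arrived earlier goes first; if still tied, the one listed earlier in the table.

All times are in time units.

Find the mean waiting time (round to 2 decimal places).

2.25

Gantt: | P1 0-2 | idle 2-6 | P2 6-10 | P5 10-11 | P3 11-13 | P6 13-17 | P4 17-22 | P7 22-23 | P8 23-25 |
Completion: P1=2  P2=10  P3=13  P4=22  P5=11  P6=17  P7=23  P8=25
Turnaround (C−A): P1=2  P2=4  P3=5  P4=14  P5=1  P6=5  P7=4  P8=4
Waiting times: P1=0, P2=0, P3=3, P4=9, P5=0, P6=1, P7=3, P8=2
Average waiting = (0+0+3+9+0+1+3+2) / 8 = 18/8 = 2.25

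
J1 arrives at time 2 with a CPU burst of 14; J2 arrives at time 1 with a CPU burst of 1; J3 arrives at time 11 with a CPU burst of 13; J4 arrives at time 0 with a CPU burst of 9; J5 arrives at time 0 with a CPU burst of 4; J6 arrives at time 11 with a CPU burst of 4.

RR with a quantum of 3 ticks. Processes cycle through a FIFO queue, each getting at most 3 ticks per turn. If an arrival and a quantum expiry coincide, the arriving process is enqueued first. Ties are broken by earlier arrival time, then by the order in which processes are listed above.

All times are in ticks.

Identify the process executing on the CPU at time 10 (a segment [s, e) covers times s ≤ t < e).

J4

Gantt: | J4 0-3 | J5 3-6 | J2 6-7 | J1 7-10 | J4 10-13 | J5 13-14 | J1 14-17 | J3 17-20 | J6 20-23 | J4 23-26 | J1 26-29 | J3 29-32 | J6 32-33 | J1 33-36 | J3 36-39 | J1 39-41 | J3 41-45 |
Completion: J1=41  J2=7  J3=45  J4=26  J5=14  J6=33
Turnaround (C−A): J1=39  J2=6  J3=34  J4=26  J5=14  J6=22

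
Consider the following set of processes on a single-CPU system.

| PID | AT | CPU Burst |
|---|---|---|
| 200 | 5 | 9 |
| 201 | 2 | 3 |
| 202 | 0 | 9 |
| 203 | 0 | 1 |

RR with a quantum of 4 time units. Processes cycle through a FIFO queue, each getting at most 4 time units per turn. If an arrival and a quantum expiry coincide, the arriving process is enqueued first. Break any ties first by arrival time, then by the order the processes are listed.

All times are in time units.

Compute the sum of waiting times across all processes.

Schedule: | 202 0-4 | 203 4-5 | 201 5-8 | 202 8-12 | 200 12-16 | 202 16-17 | 200 17-22 |
Completion: 200=22  201=8  202=17  203=5
Turnaround (C−A): 200=17  201=6  202=17  203=5
Waiting = turnaround − burst: 200=8, 201=3, 202=8, 203=4
Total waiting = 8 + 3 + 8 + 4 = 23

23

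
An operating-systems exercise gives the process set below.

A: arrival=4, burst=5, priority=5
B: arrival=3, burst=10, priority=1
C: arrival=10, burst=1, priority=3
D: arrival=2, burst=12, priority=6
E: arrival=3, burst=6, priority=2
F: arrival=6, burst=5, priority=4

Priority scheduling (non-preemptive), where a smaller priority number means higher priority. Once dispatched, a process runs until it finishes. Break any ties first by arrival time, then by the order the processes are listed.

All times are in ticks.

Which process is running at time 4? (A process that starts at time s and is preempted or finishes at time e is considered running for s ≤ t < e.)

Timeline: | idle 0-2 | D 2-14 | B 14-24 | E 24-30 | C 30-31 | F 31-36 | A 36-41 |
Completion: A=41  B=24  C=31  D=14  E=30  F=36
Turnaround (C−A): A=37  B=21  C=21  D=12  E=27  F=30

D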